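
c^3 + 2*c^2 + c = c*(c + 1)^2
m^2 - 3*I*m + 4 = (m - 4*I)*(m + I)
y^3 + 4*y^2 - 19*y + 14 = (y - 2)*(y - 1)*(y + 7)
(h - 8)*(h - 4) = h^2 - 12*h + 32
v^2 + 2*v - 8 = (v - 2)*(v + 4)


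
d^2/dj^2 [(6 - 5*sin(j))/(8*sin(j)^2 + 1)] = (2880*sin(j)^5 - 1536*sin(j)^4 + 2496*sin(j)^2 - 2015*sin(j) + 1020*sin(3*j) - 160*sin(5*j) - 96)/(8*sin(j)^2 + 1)^3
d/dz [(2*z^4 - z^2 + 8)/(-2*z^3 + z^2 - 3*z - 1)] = (2*z*(1 - 4*z^2)*(2*z^3 - z^2 + 3*z + 1) + (6*z^2 - 2*z + 3)*(2*z^4 - z^2 + 8))/(2*z^3 - z^2 + 3*z + 1)^2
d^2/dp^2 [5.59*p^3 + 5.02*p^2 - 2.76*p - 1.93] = 33.54*p + 10.04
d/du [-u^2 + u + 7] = 1 - 2*u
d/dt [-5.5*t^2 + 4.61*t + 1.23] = 4.61 - 11.0*t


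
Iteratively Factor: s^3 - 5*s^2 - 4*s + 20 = (s - 5)*(s^2 - 4) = (s - 5)*(s + 2)*(s - 2)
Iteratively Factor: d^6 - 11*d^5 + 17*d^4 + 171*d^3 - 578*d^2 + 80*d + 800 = (d - 2)*(d^5 - 9*d^4 - d^3 + 169*d^2 - 240*d - 400) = (d - 5)*(d - 2)*(d^4 - 4*d^3 - 21*d^2 + 64*d + 80) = (d - 5)*(d - 2)*(d + 1)*(d^3 - 5*d^2 - 16*d + 80) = (d - 5)*(d - 4)*(d - 2)*(d + 1)*(d^2 - d - 20) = (d - 5)^2*(d - 4)*(d - 2)*(d + 1)*(d + 4)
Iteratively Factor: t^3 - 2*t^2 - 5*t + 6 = (t + 2)*(t^2 - 4*t + 3) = (t - 1)*(t + 2)*(t - 3)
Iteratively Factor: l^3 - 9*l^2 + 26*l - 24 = (l - 2)*(l^2 - 7*l + 12) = (l - 4)*(l - 2)*(l - 3)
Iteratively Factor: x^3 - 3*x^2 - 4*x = (x)*(x^2 - 3*x - 4) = x*(x - 4)*(x + 1)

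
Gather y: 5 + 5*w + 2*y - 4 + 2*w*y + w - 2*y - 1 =2*w*y + 6*w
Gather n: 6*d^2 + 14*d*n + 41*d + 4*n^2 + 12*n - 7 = 6*d^2 + 41*d + 4*n^2 + n*(14*d + 12) - 7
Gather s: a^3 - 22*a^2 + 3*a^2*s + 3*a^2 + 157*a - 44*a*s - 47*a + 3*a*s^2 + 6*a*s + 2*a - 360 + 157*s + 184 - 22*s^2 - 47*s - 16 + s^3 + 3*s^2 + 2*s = a^3 - 19*a^2 + 112*a + s^3 + s^2*(3*a - 19) + s*(3*a^2 - 38*a + 112) - 192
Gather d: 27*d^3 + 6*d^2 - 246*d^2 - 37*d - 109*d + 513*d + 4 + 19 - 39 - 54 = 27*d^3 - 240*d^2 + 367*d - 70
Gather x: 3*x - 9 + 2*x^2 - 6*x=2*x^2 - 3*x - 9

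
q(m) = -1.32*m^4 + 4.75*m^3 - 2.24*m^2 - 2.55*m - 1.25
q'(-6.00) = 1677.81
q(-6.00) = -2803.31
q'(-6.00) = 1677.81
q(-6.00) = -2803.31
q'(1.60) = 5.14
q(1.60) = -0.26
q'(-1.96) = 100.73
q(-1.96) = -60.10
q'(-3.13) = 312.99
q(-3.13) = -287.56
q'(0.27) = -2.82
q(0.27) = -2.02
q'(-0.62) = 6.96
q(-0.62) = -1.86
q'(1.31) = 4.17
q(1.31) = -1.64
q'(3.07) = -34.77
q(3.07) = -10.01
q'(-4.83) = 946.47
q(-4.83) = -1294.81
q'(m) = -5.28*m^3 + 14.25*m^2 - 4.48*m - 2.55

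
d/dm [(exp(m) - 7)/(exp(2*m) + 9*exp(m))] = (-exp(2*m) + 14*exp(m) + 63)*exp(-m)/(exp(2*m) + 18*exp(m) + 81)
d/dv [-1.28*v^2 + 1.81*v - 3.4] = 1.81 - 2.56*v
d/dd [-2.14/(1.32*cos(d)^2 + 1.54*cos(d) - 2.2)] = -(5.6496*cos(d) + 3.2956)*sin(d)/(1.32*cos(d)^2 + 1.54*cos(d) - 2.2)^2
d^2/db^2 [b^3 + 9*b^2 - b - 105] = 6*b + 18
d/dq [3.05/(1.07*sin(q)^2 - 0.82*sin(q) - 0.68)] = (2.501 - 6.527*sin(q))*cos(q)/(-1.07*sin(q)^2 + 0.82*sin(q) + 0.68)^2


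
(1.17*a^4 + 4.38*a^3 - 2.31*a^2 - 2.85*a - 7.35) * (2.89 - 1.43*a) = -1.6731*a^5 - 2.8821*a^4 + 15.9615*a^3 - 2.6004*a^2 + 2.274*a - 21.2415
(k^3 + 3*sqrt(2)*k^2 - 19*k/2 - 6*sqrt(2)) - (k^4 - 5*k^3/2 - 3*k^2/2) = -k^4 + 7*k^3/2 + 3*k^2/2 + 3*sqrt(2)*k^2 - 19*k/2 - 6*sqrt(2)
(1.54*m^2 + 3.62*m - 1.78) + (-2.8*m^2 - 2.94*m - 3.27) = -1.26*m^2 + 0.68*m - 5.05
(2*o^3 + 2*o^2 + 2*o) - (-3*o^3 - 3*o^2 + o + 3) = 5*o^3 + 5*o^2 + o - 3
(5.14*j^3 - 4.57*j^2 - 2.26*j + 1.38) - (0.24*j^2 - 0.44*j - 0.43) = 5.14*j^3 - 4.81*j^2 - 1.82*j + 1.81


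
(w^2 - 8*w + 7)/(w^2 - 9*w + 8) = (w - 7)/(w - 8)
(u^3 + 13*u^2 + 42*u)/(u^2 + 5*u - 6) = u*(u + 7)/(u - 1)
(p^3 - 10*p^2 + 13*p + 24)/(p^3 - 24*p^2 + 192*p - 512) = (p^2 - 2*p - 3)/(p^2 - 16*p + 64)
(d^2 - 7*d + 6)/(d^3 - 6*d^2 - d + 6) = 1/(d + 1)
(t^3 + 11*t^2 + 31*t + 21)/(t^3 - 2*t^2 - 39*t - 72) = (t^2 + 8*t + 7)/(t^2 - 5*t - 24)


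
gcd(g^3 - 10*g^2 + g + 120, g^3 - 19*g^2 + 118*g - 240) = g^2 - 13*g + 40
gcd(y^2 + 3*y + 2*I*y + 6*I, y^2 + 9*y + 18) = y + 3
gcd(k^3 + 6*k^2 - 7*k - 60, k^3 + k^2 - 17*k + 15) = k^2 + 2*k - 15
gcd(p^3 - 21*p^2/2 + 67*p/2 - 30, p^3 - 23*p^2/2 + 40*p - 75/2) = p^2 - 13*p/2 + 15/2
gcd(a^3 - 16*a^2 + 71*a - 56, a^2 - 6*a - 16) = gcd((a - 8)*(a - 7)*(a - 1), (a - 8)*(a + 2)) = a - 8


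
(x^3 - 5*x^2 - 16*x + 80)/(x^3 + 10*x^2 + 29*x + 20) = (x^2 - 9*x + 20)/(x^2 + 6*x + 5)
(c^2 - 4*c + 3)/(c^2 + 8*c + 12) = (c^2 - 4*c + 3)/(c^2 + 8*c + 12)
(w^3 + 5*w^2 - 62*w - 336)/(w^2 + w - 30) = (w^2 - w - 56)/(w - 5)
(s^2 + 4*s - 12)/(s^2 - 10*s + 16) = (s + 6)/(s - 8)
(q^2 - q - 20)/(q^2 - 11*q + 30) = (q + 4)/(q - 6)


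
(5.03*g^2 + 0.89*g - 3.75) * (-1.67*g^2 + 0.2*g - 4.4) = -8.4001*g^4 - 0.4803*g^3 - 15.6915*g^2 - 4.666*g + 16.5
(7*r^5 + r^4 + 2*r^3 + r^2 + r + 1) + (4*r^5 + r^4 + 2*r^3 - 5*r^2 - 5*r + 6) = 11*r^5 + 2*r^4 + 4*r^3 - 4*r^2 - 4*r + 7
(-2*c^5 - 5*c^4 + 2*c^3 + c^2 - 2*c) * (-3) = 6*c^5 + 15*c^4 - 6*c^3 - 3*c^2 + 6*c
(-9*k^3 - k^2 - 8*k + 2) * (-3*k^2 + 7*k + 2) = 27*k^5 - 60*k^4 - k^3 - 64*k^2 - 2*k + 4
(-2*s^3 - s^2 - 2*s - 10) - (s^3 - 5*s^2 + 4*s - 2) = -3*s^3 + 4*s^2 - 6*s - 8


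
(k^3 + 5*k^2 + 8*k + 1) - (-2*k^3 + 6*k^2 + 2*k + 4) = 3*k^3 - k^2 + 6*k - 3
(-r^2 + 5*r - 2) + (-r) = -r^2 + 4*r - 2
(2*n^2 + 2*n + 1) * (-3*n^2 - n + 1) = -6*n^4 - 8*n^3 - 3*n^2 + n + 1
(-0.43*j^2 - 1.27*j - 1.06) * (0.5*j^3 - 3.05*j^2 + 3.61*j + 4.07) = -0.215*j^5 + 0.6765*j^4 + 1.7912*j^3 - 3.1018*j^2 - 8.9955*j - 4.3142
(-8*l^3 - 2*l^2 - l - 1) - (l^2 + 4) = -8*l^3 - 3*l^2 - l - 5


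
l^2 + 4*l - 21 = (l - 3)*(l + 7)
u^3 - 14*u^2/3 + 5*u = u*(u - 3)*(u - 5/3)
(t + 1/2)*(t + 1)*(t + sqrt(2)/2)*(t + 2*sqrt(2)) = t^4 + 3*t^3/2 + 5*sqrt(2)*t^3/2 + 5*t^2/2 + 15*sqrt(2)*t^2/4 + 5*sqrt(2)*t/4 + 3*t + 1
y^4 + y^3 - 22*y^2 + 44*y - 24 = (y - 2)^2*(y - 1)*(y + 6)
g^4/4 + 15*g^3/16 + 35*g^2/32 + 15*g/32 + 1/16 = (g/4 + 1/2)*(g + 1/4)*(g + 1/2)*(g + 1)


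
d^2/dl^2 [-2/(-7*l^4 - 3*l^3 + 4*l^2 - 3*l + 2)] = 4*((-42*l^2 - 9*l + 4)*(7*l^4 + 3*l^3 - 4*l^2 + 3*l - 2) + (28*l^3 + 9*l^2 - 8*l + 3)^2)/(7*l^4 + 3*l^3 - 4*l^2 + 3*l - 2)^3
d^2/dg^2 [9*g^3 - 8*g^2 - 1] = 54*g - 16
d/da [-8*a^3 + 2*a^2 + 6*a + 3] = -24*a^2 + 4*a + 6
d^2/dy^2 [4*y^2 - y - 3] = 8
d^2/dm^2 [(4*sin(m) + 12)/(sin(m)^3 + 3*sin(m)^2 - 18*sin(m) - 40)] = 4*(-4*sin(m)^7 - 36*sin(m)^6 - 174*sin(m)^5 - 520*sin(m)^4 - 1116*sin(m)^3 - 1374*sin(m)^2 + 1028*sin(m) + 1224)/(sin(m)^3 + 3*sin(m)^2 - 18*sin(m) - 40)^3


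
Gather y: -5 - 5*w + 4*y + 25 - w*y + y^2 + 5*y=-5*w + y^2 + y*(9 - w) + 20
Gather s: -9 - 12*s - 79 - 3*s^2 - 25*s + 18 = -3*s^2 - 37*s - 70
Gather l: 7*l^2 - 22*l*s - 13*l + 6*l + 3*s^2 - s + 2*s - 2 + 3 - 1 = 7*l^2 + l*(-22*s - 7) + 3*s^2 + s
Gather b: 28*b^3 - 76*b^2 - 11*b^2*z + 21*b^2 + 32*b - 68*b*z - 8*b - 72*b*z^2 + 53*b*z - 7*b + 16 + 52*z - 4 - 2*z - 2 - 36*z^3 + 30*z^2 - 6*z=28*b^3 + b^2*(-11*z - 55) + b*(-72*z^2 - 15*z + 17) - 36*z^3 + 30*z^2 + 44*z + 10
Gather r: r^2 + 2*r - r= r^2 + r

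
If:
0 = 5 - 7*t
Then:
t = 5/7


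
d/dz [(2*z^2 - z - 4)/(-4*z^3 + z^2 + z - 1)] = ((1 - 4*z)*(4*z^3 - z^2 - z + 1) + (-12*z^2 + 2*z + 1)*(-2*z^2 + z + 4))/(4*z^3 - z^2 - z + 1)^2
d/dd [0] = 0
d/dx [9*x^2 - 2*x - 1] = 18*x - 2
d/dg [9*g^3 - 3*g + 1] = 27*g^2 - 3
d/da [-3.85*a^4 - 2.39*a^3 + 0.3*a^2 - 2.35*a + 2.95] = -15.4*a^3 - 7.17*a^2 + 0.6*a - 2.35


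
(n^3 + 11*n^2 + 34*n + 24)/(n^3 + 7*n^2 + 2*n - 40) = (n^2 + 7*n + 6)/(n^2 + 3*n - 10)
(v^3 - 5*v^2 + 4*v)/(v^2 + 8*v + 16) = v*(v^2 - 5*v + 4)/(v^2 + 8*v + 16)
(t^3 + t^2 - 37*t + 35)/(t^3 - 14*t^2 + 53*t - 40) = (t + 7)/(t - 8)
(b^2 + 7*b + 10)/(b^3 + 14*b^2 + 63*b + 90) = (b + 2)/(b^2 + 9*b + 18)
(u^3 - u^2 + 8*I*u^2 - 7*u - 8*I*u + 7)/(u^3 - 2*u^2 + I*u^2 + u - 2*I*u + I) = (u + 7*I)/(u - 1)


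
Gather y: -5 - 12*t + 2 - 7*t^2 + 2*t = -7*t^2 - 10*t - 3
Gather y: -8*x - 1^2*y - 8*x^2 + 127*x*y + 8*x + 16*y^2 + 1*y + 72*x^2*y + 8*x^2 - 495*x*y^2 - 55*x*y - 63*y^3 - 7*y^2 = -63*y^3 + y^2*(9 - 495*x) + y*(72*x^2 + 72*x)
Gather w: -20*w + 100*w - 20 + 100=80*w + 80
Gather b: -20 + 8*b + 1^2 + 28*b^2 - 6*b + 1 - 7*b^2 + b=21*b^2 + 3*b - 18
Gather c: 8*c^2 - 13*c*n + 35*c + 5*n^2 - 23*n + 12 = 8*c^2 + c*(35 - 13*n) + 5*n^2 - 23*n + 12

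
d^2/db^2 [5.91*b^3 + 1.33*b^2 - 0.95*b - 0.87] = 35.46*b + 2.66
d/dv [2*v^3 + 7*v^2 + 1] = 2*v*(3*v + 7)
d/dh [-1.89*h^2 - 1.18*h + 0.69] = -3.78*h - 1.18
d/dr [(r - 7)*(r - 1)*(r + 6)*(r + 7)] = 4*r^3 + 15*r^2 - 110*r - 245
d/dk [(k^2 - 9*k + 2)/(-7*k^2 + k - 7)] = (-62*k^2 + 14*k + 61)/(49*k^4 - 14*k^3 + 99*k^2 - 14*k + 49)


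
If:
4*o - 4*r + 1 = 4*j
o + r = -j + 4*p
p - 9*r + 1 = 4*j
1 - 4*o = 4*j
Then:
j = 53/216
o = 1/216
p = 7/108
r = 1/108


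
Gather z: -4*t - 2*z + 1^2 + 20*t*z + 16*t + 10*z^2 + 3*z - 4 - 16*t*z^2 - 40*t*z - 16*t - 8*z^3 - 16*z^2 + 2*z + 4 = -4*t - 8*z^3 + z^2*(-16*t - 6) + z*(3 - 20*t) + 1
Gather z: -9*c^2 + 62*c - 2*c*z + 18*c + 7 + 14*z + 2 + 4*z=-9*c^2 + 80*c + z*(18 - 2*c) + 9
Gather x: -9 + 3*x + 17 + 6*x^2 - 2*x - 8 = 6*x^2 + x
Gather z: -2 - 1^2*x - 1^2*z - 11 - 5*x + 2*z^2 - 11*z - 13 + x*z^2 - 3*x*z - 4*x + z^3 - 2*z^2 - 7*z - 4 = x*z^2 - 10*x + z^3 + z*(-3*x - 19) - 30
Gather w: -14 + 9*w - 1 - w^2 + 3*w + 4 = -w^2 + 12*w - 11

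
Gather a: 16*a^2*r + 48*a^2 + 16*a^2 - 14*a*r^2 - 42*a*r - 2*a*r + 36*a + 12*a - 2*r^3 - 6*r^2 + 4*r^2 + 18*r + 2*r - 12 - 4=a^2*(16*r + 64) + a*(-14*r^2 - 44*r + 48) - 2*r^3 - 2*r^2 + 20*r - 16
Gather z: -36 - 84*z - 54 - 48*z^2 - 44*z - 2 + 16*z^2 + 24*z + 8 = -32*z^2 - 104*z - 84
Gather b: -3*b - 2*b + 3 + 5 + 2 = 10 - 5*b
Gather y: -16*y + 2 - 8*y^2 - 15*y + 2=-8*y^2 - 31*y + 4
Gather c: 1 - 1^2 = 0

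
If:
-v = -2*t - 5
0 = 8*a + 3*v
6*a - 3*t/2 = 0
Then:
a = -15/32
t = -15/8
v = 5/4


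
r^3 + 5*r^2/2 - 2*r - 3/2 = (r - 1)*(r + 1/2)*(r + 3)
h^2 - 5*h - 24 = (h - 8)*(h + 3)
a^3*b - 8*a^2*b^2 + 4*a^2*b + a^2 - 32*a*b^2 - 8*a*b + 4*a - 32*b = (a + 4)*(a - 8*b)*(a*b + 1)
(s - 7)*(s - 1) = s^2 - 8*s + 7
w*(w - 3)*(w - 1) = w^3 - 4*w^2 + 3*w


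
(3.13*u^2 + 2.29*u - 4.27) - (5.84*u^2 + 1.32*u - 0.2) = -2.71*u^2 + 0.97*u - 4.07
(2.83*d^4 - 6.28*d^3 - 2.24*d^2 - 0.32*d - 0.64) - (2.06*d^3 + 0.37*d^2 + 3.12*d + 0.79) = 2.83*d^4 - 8.34*d^3 - 2.61*d^2 - 3.44*d - 1.43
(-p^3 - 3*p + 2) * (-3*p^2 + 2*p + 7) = 3*p^5 - 2*p^4 + 2*p^3 - 12*p^2 - 17*p + 14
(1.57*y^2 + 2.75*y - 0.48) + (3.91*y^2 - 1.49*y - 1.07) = 5.48*y^2 + 1.26*y - 1.55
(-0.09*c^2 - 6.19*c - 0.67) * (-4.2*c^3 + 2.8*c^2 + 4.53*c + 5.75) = 0.378*c^5 + 25.746*c^4 - 14.9257*c^3 - 30.4342*c^2 - 38.6276*c - 3.8525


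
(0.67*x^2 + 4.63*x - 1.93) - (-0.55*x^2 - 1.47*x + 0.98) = 1.22*x^2 + 6.1*x - 2.91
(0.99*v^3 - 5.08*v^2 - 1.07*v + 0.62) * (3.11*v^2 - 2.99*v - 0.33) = 3.0789*v^5 - 18.7589*v^4 + 11.5348*v^3 + 6.8039*v^2 - 1.5007*v - 0.2046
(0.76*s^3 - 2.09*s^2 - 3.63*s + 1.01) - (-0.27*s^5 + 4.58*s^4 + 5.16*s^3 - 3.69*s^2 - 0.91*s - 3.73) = 0.27*s^5 - 4.58*s^4 - 4.4*s^3 + 1.6*s^2 - 2.72*s + 4.74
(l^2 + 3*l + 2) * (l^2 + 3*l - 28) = l^4 + 6*l^3 - 17*l^2 - 78*l - 56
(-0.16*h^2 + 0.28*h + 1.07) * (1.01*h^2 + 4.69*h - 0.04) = -0.1616*h^4 - 0.4676*h^3 + 2.4003*h^2 + 5.0071*h - 0.0428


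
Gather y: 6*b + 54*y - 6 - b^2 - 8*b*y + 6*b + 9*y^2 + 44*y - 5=-b^2 + 12*b + 9*y^2 + y*(98 - 8*b) - 11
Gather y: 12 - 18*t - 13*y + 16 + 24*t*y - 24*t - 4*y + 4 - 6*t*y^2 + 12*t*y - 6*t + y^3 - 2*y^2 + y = -48*t + y^3 + y^2*(-6*t - 2) + y*(36*t - 16) + 32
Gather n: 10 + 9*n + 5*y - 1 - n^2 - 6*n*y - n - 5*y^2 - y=-n^2 + n*(8 - 6*y) - 5*y^2 + 4*y + 9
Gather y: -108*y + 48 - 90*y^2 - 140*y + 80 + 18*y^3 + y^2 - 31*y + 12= 18*y^3 - 89*y^2 - 279*y + 140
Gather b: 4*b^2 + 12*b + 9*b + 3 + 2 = 4*b^2 + 21*b + 5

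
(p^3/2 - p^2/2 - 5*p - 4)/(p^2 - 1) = (p^2/2 - p - 4)/(p - 1)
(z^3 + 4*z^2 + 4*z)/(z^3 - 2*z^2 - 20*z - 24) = z/(z - 6)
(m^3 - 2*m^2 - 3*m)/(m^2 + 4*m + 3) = m*(m - 3)/(m + 3)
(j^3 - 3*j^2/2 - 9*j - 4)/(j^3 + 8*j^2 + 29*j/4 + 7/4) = 2*(j^2 - 2*j - 8)/(2*j^2 + 15*j + 7)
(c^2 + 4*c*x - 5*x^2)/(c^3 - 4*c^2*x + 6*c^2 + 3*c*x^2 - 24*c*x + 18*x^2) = (-c - 5*x)/(-c^2 + 3*c*x - 6*c + 18*x)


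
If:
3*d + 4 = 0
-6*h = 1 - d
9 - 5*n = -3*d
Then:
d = -4/3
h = -7/18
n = 1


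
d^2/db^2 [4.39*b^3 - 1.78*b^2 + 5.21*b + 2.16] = 26.34*b - 3.56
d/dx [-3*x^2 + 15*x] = 15 - 6*x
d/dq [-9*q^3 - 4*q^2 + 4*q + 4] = -27*q^2 - 8*q + 4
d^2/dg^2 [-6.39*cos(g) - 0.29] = 6.39*cos(g)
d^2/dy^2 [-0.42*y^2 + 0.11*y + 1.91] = -0.840000000000000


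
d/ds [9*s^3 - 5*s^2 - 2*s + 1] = 27*s^2 - 10*s - 2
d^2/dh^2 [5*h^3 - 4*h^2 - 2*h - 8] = 30*h - 8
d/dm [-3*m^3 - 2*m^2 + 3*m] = -9*m^2 - 4*m + 3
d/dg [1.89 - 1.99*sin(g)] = -1.99*cos(g)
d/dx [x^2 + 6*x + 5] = 2*x + 6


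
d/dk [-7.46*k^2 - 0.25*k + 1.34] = -14.92*k - 0.25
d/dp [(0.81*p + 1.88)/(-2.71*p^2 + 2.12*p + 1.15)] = (2.1951*p^2 + 10.1896*p - 3.0541)/(7.3441*p^4 - 11.4904*p^3 - 1.7386*p^2 + 4.876*p + 1.3225)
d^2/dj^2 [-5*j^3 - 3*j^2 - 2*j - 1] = -30*j - 6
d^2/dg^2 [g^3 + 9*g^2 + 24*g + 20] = 6*g + 18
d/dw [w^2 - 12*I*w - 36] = 2*w - 12*I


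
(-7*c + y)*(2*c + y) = -14*c^2 - 5*c*y + y^2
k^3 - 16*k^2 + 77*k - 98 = (k - 7)^2*(k - 2)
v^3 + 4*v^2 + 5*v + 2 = (v + 1)^2*(v + 2)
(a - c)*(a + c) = a^2 - c^2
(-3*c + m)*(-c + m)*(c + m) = 3*c^3 - c^2*m - 3*c*m^2 + m^3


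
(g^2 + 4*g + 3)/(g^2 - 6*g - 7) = (g + 3)/(g - 7)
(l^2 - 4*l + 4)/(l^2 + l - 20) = (l^2 - 4*l + 4)/(l^2 + l - 20)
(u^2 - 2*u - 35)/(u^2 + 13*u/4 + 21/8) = 8*(u^2 - 2*u - 35)/(8*u^2 + 26*u + 21)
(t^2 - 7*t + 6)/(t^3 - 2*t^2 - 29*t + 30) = 1/(t + 5)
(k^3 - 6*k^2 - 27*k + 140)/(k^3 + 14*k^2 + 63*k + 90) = (k^2 - 11*k + 28)/(k^2 + 9*k + 18)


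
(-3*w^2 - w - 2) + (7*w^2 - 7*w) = 4*w^2 - 8*w - 2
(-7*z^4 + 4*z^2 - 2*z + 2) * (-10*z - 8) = 70*z^5 + 56*z^4 - 40*z^3 - 12*z^2 - 4*z - 16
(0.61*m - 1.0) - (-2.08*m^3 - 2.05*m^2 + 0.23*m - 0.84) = 2.08*m^3 + 2.05*m^2 + 0.38*m - 0.16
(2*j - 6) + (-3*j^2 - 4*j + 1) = -3*j^2 - 2*j - 5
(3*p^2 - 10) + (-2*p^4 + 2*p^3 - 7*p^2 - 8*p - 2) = -2*p^4 + 2*p^3 - 4*p^2 - 8*p - 12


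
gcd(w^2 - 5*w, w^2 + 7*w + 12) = 1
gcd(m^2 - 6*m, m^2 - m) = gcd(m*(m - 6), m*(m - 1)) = m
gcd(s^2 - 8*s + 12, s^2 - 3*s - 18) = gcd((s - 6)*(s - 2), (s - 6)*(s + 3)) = s - 6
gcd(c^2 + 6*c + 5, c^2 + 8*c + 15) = c + 5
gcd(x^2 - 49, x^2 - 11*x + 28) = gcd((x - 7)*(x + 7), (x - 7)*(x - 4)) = x - 7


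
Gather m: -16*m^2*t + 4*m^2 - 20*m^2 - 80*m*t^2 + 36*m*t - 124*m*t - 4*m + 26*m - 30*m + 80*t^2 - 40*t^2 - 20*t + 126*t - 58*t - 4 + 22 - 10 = m^2*(-16*t - 16) + m*(-80*t^2 - 88*t - 8) + 40*t^2 + 48*t + 8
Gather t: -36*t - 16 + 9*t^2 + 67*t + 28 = 9*t^2 + 31*t + 12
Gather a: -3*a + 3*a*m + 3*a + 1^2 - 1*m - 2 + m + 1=3*a*m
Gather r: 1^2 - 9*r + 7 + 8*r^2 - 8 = 8*r^2 - 9*r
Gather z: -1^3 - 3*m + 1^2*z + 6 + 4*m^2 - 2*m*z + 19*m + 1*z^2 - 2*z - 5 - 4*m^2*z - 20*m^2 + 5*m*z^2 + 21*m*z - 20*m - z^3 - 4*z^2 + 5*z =-16*m^2 - 4*m - z^3 + z^2*(5*m - 3) + z*(-4*m^2 + 19*m + 4)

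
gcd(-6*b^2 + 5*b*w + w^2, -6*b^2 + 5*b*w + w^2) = -6*b^2 + 5*b*w + w^2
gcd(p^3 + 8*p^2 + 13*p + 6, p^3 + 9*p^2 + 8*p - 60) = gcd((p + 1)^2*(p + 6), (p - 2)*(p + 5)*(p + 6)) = p + 6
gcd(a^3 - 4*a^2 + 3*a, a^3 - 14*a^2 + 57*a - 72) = a - 3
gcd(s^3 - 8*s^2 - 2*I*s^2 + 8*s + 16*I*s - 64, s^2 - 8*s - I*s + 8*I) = s - 8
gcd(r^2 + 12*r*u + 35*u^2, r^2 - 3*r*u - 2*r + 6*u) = 1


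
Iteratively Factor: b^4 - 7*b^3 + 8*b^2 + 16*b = (b - 4)*(b^3 - 3*b^2 - 4*b) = b*(b - 4)*(b^2 - 3*b - 4) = b*(b - 4)*(b + 1)*(b - 4)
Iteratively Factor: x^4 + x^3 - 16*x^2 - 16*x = (x - 4)*(x^3 + 5*x^2 + 4*x) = (x - 4)*(x + 1)*(x^2 + 4*x) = x*(x - 4)*(x + 1)*(x + 4)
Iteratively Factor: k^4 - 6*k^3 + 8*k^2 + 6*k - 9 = (k - 3)*(k^3 - 3*k^2 - k + 3) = (k - 3)*(k - 1)*(k^2 - 2*k - 3) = (k - 3)*(k - 1)*(k + 1)*(k - 3)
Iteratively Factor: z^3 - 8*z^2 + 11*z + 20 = (z - 5)*(z^2 - 3*z - 4) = (z - 5)*(z - 4)*(z + 1)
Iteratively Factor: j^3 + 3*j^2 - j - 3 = (j - 1)*(j^2 + 4*j + 3) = (j - 1)*(j + 3)*(j + 1)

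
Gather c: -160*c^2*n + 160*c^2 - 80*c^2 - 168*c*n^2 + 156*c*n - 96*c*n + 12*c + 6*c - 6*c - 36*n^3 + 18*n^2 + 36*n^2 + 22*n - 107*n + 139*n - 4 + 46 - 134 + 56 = c^2*(80 - 160*n) + c*(-168*n^2 + 60*n + 12) - 36*n^3 + 54*n^2 + 54*n - 36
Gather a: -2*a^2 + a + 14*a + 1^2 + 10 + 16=-2*a^2 + 15*a + 27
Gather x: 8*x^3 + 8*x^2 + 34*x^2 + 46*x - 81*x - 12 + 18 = 8*x^3 + 42*x^2 - 35*x + 6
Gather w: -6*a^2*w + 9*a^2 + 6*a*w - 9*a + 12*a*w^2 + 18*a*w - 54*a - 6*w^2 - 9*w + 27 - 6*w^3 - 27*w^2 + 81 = 9*a^2 - 63*a - 6*w^3 + w^2*(12*a - 33) + w*(-6*a^2 + 24*a - 9) + 108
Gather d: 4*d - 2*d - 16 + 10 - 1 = 2*d - 7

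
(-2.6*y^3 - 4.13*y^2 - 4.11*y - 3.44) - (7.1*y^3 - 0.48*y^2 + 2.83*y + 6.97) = -9.7*y^3 - 3.65*y^2 - 6.94*y - 10.41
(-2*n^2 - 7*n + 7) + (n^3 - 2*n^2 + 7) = n^3 - 4*n^2 - 7*n + 14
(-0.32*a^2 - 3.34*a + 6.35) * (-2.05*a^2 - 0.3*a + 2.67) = 0.656*a^4 + 6.943*a^3 - 12.8699*a^2 - 10.8228*a + 16.9545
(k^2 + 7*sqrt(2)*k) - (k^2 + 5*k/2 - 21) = -5*k/2 + 7*sqrt(2)*k + 21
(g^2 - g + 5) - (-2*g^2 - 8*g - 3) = 3*g^2 + 7*g + 8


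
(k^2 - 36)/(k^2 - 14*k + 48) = (k + 6)/(k - 8)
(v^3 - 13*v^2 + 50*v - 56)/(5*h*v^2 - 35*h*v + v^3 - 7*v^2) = (v^2 - 6*v + 8)/(v*(5*h + v))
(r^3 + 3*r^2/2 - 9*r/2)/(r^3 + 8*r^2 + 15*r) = (r - 3/2)/(r + 5)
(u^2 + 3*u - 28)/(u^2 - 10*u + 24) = (u + 7)/(u - 6)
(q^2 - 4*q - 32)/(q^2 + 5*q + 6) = (q^2 - 4*q - 32)/(q^2 + 5*q + 6)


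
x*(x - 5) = x^2 - 5*x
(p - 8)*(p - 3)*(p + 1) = p^3 - 10*p^2 + 13*p + 24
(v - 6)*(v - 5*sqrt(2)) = v^2 - 5*sqrt(2)*v - 6*v + 30*sqrt(2)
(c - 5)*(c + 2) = c^2 - 3*c - 10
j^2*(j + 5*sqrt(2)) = j^3 + 5*sqrt(2)*j^2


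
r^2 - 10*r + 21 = (r - 7)*(r - 3)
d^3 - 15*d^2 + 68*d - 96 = (d - 8)*(d - 4)*(d - 3)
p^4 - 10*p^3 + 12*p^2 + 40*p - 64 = (p - 8)*(p - 2)^2*(p + 2)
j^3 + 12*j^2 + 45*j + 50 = (j + 2)*(j + 5)^2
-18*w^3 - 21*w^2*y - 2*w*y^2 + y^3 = (-6*w + y)*(w + y)*(3*w + y)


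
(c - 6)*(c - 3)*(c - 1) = c^3 - 10*c^2 + 27*c - 18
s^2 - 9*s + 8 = (s - 8)*(s - 1)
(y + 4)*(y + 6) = y^2 + 10*y + 24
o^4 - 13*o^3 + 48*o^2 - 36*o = o*(o - 6)^2*(o - 1)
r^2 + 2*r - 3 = (r - 1)*(r + 3)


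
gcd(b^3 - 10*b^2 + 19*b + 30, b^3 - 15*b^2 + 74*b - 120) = b^2 - 11*b + 30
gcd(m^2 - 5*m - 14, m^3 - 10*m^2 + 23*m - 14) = m - 7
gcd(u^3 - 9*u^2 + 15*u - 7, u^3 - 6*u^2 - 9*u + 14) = u^2 - 8*u + 7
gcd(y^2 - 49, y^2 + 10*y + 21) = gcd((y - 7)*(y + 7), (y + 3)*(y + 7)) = y + 7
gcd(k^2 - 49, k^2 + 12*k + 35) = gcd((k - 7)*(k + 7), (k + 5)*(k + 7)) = k + 7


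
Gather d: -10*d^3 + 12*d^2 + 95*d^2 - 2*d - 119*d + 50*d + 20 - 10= -10*d^3 + 107*d^2 - 71*d + 10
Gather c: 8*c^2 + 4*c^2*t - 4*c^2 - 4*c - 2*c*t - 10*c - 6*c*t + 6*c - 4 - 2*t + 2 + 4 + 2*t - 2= c^2*(4*t + 4) + c*(-8*t - 8)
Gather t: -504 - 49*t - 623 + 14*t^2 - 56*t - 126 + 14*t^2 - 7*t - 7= 28*t^2 - 112*t - 1260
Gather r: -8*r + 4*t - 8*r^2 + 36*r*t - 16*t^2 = -8*r^2 + r*(36*t - 8) - 16*t^2 + 4*t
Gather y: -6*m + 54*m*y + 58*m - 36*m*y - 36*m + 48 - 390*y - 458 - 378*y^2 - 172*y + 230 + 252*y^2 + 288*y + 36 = 16*m - 126*y^2 + y*(18*m - 274) - 144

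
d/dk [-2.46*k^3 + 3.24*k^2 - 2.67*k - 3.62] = -7.38*k^2 + 6.48*k - 2.67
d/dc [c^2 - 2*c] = 2*c - 2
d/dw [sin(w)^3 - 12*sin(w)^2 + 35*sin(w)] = (3*sin(w)^2 - 24*sin(w) + 35)*cos(w)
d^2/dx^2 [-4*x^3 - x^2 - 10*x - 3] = -24*x - 2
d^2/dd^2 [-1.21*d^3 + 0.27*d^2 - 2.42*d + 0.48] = 0.54 - 7.26*d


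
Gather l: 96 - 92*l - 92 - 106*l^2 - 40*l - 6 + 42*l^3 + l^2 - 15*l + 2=42*l^3 - 105*l^2 - 147*l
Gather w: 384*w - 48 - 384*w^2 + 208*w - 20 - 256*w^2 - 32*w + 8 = -640*w^2 + 560*w - 60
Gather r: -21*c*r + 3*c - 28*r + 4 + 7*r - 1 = 3*c + r*(-21*c - 21) + 3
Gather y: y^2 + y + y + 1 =y^2 + 2*y + 1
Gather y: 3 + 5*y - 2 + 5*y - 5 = 10*y - 4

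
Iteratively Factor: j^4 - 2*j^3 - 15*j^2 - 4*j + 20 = (j - 1)*(j^3 - j^2 - 16*j - 20) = (j - 1)*(j + 2)*(j^2 - 3*j - 10) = (j - 5)*(j - 1)*(j + 2)*(j + 2)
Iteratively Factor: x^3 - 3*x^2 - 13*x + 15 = (x + 3)*(x^2 - 6*x + 5) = (x - 1)*(x + 3)*(x - 5)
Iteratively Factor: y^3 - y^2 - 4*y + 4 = (y - 2)*(y^2 + y - 2) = (y - 2)*(y + 2)*(y - 1)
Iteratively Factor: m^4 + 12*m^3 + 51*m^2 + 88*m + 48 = (m + 4)*(m^3 + 8*m^2 + 19*m + 12) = (m + 4)^2*(m^2 + 4*m + 3) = (m + 3)*(m + 4)^2*(m + 1)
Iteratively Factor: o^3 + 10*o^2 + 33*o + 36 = (o + 3)*(o^2 + 7*o + 12) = (o + 3)*(o + 4)*(o + 3)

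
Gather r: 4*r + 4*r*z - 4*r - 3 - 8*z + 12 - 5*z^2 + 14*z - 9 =4*r*z - 5*z^2 + 6*z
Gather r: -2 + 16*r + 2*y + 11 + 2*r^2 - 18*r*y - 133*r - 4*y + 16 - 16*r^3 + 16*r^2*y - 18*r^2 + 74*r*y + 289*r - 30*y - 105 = -16*r^3 + r^2*(16*y - 16) + r*(56*y + 172) - 32*y - 80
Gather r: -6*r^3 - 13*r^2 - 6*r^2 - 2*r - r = -6*r^3 - 19*r^2 - 3*r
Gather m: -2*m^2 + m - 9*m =-2*m^2 - 8*m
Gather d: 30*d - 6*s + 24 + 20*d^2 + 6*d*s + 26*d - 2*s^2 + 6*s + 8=20*d^2 + d*(6*s + 56) - 2*s^2 + 32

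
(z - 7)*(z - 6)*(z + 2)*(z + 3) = z^4 - 8*z^3 - 17*z^2 + 132*z + 252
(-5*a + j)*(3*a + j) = -15*a^2 - 2*a*j + j^2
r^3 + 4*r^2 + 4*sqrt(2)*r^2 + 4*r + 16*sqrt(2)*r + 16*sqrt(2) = (r + 2)^2*(r + 4*sqrt(2))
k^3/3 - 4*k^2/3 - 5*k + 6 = (k/3 + 1)*(k - 6)*(k - 1)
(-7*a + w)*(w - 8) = -7*a*w + 56*a + w^2 - 8*w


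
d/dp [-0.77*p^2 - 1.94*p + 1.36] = -1.54*p - 1.94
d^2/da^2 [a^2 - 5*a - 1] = 2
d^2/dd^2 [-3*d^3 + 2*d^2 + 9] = 4 - 18*d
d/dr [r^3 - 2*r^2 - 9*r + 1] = 3*r^2 - 4*r - 9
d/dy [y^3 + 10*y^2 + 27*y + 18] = 3*y^2 + 20*y + 27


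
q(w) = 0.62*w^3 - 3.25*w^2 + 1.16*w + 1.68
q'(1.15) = -3.86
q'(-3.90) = 54.80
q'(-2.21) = 24.61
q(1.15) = -0.34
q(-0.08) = 1.57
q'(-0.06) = 1.56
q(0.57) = 1.40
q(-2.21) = -23.45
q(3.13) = -7.52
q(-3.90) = -89.05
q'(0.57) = -1.94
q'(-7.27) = 146.72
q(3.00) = -7.35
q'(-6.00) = 107.12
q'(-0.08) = 1.69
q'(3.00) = -1.60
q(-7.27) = -416.75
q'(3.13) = -0.96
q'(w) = 1.86*w^2 - 6.5*w + 1.16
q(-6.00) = -256.20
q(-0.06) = 1.60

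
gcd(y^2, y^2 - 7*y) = y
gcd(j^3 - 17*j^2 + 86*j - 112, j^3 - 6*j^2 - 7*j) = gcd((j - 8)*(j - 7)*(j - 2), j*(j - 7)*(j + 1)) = j - 7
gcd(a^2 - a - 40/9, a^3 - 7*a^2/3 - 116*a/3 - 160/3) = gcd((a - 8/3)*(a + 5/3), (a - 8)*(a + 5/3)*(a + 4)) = a + 5/3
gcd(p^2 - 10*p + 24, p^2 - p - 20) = 1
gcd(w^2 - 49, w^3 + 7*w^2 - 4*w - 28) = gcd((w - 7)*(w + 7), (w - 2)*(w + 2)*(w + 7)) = w + 7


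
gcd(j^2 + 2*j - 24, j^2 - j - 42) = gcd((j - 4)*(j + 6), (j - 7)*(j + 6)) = j + 6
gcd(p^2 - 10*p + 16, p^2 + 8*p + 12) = 1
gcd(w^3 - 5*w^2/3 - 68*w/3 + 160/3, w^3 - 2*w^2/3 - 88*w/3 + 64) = w^2 - 20*w/3 + 32/3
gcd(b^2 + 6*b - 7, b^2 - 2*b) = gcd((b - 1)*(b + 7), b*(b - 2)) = 1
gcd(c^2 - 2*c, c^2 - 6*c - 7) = 1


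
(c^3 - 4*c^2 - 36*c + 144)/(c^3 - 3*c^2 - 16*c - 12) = (c^2 + 2*c - 24)/(c^2 + 3*c + 2)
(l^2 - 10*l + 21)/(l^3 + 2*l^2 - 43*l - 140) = (l - 3)/(l^2 + 9*l + 20)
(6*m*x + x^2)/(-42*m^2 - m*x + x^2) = x/(-7*m + x)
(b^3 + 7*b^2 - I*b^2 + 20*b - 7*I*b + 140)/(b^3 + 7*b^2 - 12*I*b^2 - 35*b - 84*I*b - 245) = (b + 4*I)/(b - 7*I)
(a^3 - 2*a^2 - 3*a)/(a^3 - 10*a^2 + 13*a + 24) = a/(a - 8)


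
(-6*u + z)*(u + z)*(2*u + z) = -12*u^3 - 16*u^2*z - 3*u*z^2 + z^3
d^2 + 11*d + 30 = (d + 5)*(d + 6)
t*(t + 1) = t^2 + t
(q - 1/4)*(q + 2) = q^2 + 7*q/4 - 1/2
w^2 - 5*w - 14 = (w - 7)*(w + 2)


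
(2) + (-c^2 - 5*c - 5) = -c^2 - 5*c - 3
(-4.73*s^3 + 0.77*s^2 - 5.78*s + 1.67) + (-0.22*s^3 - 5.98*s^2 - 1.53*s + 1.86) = -4.95*s^3 - 5.21*s^2 - 7.31*s + 3.53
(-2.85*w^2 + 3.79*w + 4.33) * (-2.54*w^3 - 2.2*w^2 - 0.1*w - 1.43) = 7.239*w^5 - 3.3566*w^4 - 19.0512*w^3 - 5.8295*w^2 - 5.8527*w - 6.1919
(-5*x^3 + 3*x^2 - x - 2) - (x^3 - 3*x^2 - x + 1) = -6*x^3 + 6*x^2 - 3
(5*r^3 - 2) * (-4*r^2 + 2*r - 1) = -20*r^5 + 10*r^4 - 5*r^3 + 8*r^2 - 4*r + 2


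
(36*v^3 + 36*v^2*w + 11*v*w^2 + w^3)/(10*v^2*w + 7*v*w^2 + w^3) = (18*v^2 + 9*v*w + w^2)/(w*(5*v + w))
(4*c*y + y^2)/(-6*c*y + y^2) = (4*c + y)/(-6*c + y)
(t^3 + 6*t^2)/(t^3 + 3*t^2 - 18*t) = t/(t - 3)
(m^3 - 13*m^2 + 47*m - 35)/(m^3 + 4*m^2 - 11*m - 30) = (m^3 - 13*m^2 + 47*m - 35)/(m^3 + 4*m^2 - 11*m - 30)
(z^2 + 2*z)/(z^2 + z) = (z + 2)/(z + 1)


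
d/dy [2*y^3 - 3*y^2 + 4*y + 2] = 6*y^2 - 6*y + 4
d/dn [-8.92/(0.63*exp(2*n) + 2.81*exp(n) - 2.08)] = (11.2392*exp(n) + 25.0652)*exp(n)/(0.63*exp(2*n) + 2.81*exp(n) - 2.08)^2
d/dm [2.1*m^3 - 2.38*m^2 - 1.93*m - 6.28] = 6.3*m^2 - 4.76*m - 1.93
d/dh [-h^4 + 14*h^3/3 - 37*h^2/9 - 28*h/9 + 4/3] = -4*h^3 + 14*h^2 - 74*h/9 - 28/9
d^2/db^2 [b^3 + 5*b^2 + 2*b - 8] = 6*b + 10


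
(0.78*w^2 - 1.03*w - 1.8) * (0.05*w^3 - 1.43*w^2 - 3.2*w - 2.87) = 0.039*w^5 - 1.1669*w^4 - 1.1131*w^3 + 3.6314*w^2 + 8.7161*w + 5.166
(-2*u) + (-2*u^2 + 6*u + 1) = -2*u^2 + 4*u + 1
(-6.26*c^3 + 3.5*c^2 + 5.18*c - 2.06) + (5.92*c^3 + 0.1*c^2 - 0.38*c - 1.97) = -0.34*c^3 + 3.6*c^2 + 4.8*c - 4.03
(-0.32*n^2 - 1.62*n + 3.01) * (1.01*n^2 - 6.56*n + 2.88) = -0.3232*n^4 + 0.463*n^3 + 12.7457*n^2 - 24.4112*n + 8.6688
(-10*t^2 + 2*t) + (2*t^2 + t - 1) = -8*t^2 + 3*t - 1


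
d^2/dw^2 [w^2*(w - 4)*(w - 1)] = 12*w^2 - 30*w + 8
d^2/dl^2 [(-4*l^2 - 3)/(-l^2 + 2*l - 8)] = 2*(8*l^3 - 87*l^2 - 18*l + 244)/(l^6 - 6*l^5 + 36*l^4 - 104*l^3 + 288*l^2 - 384*l + 512)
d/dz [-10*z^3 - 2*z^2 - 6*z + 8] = -30*z^2 - 4*z - 6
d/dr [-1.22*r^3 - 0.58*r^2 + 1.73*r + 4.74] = -3.66*r^2 - 1.16*r + 1.73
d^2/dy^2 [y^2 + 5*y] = 2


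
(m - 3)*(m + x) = m^2 + m*x - 3*m - 3*x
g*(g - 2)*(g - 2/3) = g^3 - 8*g^2/3 + 4*g/3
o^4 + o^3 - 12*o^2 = o^2*(o - 3)*(o + 4)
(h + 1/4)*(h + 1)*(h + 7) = h^3 + 33*h^2/4 + 9*h + 7/4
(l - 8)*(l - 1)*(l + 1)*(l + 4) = l^4 - 4*l^3 - 33*l^2 + 4*l + 32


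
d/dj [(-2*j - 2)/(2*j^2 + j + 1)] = 4*j*(j + 2)/(4*j^4 + 4*j^3 + 5*j^2 + 2*j + 1)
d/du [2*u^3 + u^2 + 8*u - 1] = 6*u^2 + 2*u + 8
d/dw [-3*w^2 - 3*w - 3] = -6*w - 3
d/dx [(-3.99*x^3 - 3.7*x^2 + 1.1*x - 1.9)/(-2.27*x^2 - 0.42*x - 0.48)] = (9.0573*x^4 + 3.3516*x^3 + 9.7966*x^2 - 5.074*x - 1.326)/(5.1529*x^4 + 1.9068*x^3 + 2.3556*x^2 + 0.4032*x + 0.2304)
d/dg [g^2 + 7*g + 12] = 2*g + 7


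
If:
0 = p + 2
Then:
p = -2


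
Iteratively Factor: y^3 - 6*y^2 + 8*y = (y - 4)*(y^2 - 2*y) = y*(y - 4)*(y - 2)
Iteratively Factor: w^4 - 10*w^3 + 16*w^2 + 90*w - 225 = (w - 3)*(w^3 - 7*w^2 - 5*w + 75) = (w - 5)*(w - 3)*(w^2 - 2*w - 15) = (w - 5)^2*(w - 3)*(w + 3)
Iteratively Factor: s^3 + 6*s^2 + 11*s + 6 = (s + 2)*(s^2 + 4*s + 3) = (s + 1)*(s + 2)*(s + 3)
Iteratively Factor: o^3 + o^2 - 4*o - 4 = (o + 1)*(o^2 - 4) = (o - 2)*(o + 1)*(o + 2)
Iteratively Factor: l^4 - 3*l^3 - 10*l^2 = (l - 5)*(l^3 + 2*l^2) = l*(l - 5)*(l^2 + 2*l) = l^2*(l - 5)*(l + 2)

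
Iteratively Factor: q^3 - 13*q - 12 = (q + 3)*(q^2 - 3*q - 4) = (q + 1)*(q + 3)*(q - 4)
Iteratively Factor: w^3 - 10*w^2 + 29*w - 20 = (w - 5)*(w^2 - 5*w + 4) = (w - 5)*(w - 4)*(w - 1)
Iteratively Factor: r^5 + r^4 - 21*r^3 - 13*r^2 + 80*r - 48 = (r + 3)*(r^4 - 2*r^3 - 15*r^2 + 32*r - 16) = (r - 4)*(r + 3)*(r^3 + 2*r^2 - 7*r + 4) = (r - 4)*(r + 3)*(r + 4)*(r^2 - 2*r + 1) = (r - 4)*(r - 1)*(r + 3)*(r + 4)*(r - 1)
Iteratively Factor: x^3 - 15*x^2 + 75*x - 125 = (x - 5)*(x^2 - 10*x + 25) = (x - 5)^2*(x - 5)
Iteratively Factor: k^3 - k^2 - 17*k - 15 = (k + 1)*(k^2 - 2*k - 15) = (k - 5)*(k + 1)*(k + 3)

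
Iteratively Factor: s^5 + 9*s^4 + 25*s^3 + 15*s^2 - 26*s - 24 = (s - 1)*(s^4 + 10*s^3 + 35*s^2 + 50*s + 24) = (s - 1)*(s + 1)*(s^3 + 9*s^2 + 26*s + 24) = (s - 1)*(s + 1)*(s + 4)*(s^2 + 5*s + 6) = (s - 1)*(s + 1)*(s + 2)*(s + 4)*(s + 3)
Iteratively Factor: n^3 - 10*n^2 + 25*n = (n)*(n^2 - 10*n + 25) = n*(n - 5)*(n - 5)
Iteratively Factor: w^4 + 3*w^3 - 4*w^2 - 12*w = (w)*(w^3 + 3*w^2 - 4*w - 12) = w*(w - 2)*(w^2 + 5*w + 6) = w*(w - 2)*(w + 2)*(w + 3)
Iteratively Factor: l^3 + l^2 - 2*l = (l + 2)*(l^2 - l) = l*(l + 2)*(l - 1)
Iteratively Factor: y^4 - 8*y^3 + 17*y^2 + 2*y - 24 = (y - 3)*(y^3 - 5*y^2 + 2*y + 8) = (y - 3)*(y + 1)*(y^2 - 6*y + 8) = (y - 3)*(y - 2)*(y + 1)*(y - 4)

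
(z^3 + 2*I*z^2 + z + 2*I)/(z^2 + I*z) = z + I + 2/z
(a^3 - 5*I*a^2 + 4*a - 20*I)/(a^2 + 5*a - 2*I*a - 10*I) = (a^2 - 3*I*a + 10)/(a + 5)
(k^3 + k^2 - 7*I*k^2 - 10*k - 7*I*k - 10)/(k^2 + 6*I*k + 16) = (k^2 + k*(1 - 5*I) - 5*I)/(k + 8*I)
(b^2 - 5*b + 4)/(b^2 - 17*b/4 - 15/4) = 4*(-b^2 + 5*b - 4)/(-4*b^2 + 17*b + 15)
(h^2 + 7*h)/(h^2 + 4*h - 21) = h/(h - 3)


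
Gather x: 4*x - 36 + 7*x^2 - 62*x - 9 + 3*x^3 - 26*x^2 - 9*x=3*x^3 - 19*x^2 - 67*x - 45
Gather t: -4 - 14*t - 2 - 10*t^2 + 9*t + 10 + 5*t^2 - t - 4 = -5*t^2 - 6*t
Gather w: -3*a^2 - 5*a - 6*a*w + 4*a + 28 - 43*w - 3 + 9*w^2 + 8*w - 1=-3*a^2 - a + 9*w^2 + w*(-6*a - 35) + 24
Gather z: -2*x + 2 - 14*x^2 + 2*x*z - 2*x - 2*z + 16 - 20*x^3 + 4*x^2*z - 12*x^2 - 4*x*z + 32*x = -20*x^3 - 26*x^2 + 28*x + z*(4*x^2 - 2*x - 2) + 18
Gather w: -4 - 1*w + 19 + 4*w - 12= 3*w + 3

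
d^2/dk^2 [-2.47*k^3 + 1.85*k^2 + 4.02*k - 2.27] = 3.7 - 14.82*k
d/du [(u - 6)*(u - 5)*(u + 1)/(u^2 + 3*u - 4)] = (u^4 + 6*u^3 - 61*u^2 + 20*u - 166)/(u^4 + 6*u^3 + u^2 - 24*u + 16)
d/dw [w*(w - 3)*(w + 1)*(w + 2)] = 4*w^3 - 14*w - 6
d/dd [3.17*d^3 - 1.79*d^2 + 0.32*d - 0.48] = 9.51*d^2 - 3.58*d + 0.32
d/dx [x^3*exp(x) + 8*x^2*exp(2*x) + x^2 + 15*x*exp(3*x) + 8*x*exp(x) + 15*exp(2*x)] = x^3*exp(x) + 16*x^2*exp(2*x) + 3*x^2*exp(x) + 45*x*exp(3*x) + 16*x*exp(2*x) + 8*x*exp(x) + 2*x + 15*exp(3*x) + 30*exp(2*x) + 8*exp(x)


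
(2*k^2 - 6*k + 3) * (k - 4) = 2*k^3 - 14*k^2 + 27*k - 12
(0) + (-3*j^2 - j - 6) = -3*j^2 - j - 6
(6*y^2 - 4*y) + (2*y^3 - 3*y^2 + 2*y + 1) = 2*y^3 + 3*y^2 - 2*y + 1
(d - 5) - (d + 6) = -11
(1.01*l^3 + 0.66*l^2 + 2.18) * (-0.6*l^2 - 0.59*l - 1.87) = -0.606*l^5 - 0.9919*l^4 - 2.2781*l^3 - 2.5422*l^2 - 1.2862*l - 4.0766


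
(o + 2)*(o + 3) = o^2 + 5*o + 6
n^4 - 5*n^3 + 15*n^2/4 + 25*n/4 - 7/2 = (n - 7/2)*(n - 2)*(n - 1/2)*(n + 1)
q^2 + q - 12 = (q - 3)*(q + 4)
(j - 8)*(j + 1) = j^2 - 7*j - 8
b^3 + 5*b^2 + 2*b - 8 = (b - 1)*(b + 2)*(b + 4)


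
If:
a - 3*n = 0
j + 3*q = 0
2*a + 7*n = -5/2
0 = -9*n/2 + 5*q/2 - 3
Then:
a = -15/26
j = -333/130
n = -5/26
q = 111/130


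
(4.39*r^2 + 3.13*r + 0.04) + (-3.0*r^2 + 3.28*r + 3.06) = 1.39*r^2 + 6.41*r + 3.1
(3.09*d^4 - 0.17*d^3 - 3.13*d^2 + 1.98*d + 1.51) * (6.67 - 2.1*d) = -6.489*d^5 + 20.9673*d^4 + 5.4391*d^3 - 25.0351*d^2 + 10.0356*d + 10.0717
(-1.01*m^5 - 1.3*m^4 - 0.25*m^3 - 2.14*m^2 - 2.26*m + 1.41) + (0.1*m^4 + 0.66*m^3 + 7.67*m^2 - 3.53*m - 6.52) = -1.01*m^5 - 1.2*m^4 + 0.41*m^3 + 5.53*m^2 - 5.79*m - 5.11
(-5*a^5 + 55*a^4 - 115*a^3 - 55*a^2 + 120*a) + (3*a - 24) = -5*a^5 + 55*a^4 - 115*a^3 - 55*a^2 + 123*a - 24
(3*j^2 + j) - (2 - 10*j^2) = 13*j^2 + j - 2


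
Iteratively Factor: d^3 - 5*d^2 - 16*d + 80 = (d - 5)*(d^2 - 16) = (d - 5)*(d - 4)*(d + 4)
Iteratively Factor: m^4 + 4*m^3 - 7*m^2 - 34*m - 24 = (m + 1)*(m^3 + 3*m^2 - 10*m - 24) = (m + 1)*(m + 4)*(m^2 - m - 6) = (m - 3)*(m + 1)*(m + 4)*(m + 2)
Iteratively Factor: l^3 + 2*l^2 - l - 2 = (l + 1)*(l^2 + l - 2) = (l + 1)*(l + 2)*(l - 1)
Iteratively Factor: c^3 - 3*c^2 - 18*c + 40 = (c + 4)*(c^2 - 7*c + 10) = (c - 5)*(c + 4)*(c - 2)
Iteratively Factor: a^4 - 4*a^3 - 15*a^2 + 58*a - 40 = (a - 1)*(a^3 - 3*a^2 - 18*a + 40) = (a - 5)*(a - 1)*(a^2 + 2*a - 8) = (a - 5)*(a - 2)*(a - 1)*(a + 4)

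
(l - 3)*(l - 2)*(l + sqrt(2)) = l^3 - 5*l^2 + sqrt(2)*l^2 - 5*sqrt(2)*l + 6*l + 6*sqrt(2)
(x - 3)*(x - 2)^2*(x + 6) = x^4 - x^3 - 26*x^2 + 84*x - 72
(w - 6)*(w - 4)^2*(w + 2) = w^4 - 12*w^3 + 36*w^2 + 32*w - 192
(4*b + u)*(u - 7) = 4*b*u - 28*b + u^2 - 7*u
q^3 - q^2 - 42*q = q*(q - 7)*(q + 6)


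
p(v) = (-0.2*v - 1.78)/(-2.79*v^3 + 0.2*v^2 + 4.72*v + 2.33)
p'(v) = (-0.2*v - 1.78)*(8.37*v^2 - 0.4*v - 4.72)/(-2.79*v^3 + 0.2*v^2 + 4.72*v + 2.33)^2 - 0.2/(-2.79*v^3 + 0.2*v^2 + 4.72*v + 2.33)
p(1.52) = -12.37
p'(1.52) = -1029.09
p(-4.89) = -0.00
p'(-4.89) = -0.00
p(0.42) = -0.45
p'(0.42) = 0.32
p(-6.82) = -0.00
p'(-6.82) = -0.00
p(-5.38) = -0.00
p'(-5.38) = -0.00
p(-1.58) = -0.23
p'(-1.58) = -0.64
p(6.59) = 0.00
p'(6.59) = -0.00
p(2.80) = 0.05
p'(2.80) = -0.07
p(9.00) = 0.00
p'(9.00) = -0.00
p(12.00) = 0.00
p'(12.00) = -0.00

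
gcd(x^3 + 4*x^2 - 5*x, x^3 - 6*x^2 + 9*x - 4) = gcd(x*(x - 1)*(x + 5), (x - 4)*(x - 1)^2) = x - 1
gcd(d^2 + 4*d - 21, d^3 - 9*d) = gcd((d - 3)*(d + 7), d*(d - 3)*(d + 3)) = d - 3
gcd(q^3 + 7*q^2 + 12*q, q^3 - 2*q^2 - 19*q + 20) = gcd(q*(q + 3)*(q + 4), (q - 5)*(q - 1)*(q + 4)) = q + 4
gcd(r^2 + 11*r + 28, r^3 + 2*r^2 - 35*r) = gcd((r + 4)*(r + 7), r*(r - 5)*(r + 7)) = r + 7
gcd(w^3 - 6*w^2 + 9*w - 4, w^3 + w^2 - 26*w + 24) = w^2 - 5*w + 4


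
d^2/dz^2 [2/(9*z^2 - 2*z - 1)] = 4*(81*z^2 - 18*z - 4*(9*z - 1)^2 - 9)/(-9*z^2 + 2*z + 1)^3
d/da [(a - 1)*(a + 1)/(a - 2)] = (a^2 - 4*a + 1)/(a^2 - 4*a + 4)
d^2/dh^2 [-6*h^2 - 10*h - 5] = -12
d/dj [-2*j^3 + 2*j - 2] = 2 - 6*j^2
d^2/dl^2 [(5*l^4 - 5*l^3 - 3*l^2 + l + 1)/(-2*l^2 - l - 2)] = 2*(-20*l^6 - 30*l^5 - 75*l^4 - 105*l^3 - 138*l^2 + 66*l + 17)/(8*l^6 + 12*l^5 + 30*l^4 + 25*l^3 + 30*l^2 + 12*l + 8)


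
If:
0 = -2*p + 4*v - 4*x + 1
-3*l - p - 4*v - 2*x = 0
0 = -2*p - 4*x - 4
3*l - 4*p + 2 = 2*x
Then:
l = 7/3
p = 11/3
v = -5/4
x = -17/6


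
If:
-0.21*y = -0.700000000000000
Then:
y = 3.33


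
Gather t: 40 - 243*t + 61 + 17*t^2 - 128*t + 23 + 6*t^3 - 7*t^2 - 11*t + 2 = 6*t^3 + 10*t^2 - 382*t + 126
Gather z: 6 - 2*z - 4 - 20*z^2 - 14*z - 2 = -20*z^2 - 16*z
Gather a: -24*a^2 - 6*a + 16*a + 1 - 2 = -24*a^2 + 10*a - 1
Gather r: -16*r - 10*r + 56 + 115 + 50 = 221 - 26*r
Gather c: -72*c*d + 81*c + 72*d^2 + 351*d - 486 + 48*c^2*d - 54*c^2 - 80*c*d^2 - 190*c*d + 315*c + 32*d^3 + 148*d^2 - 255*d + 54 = c^2*(48*d - 54) + c*(-80*d^2 - 262*d + 396) + 32*d^3 + 220*d^2 + 96*d - 432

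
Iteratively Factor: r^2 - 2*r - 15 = (r + 3)*(r - 5)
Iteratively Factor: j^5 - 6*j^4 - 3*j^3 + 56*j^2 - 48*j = (j + 3)*(j^4 - 9*j^3 + 24*j^2 - 16*j) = (j - 4)*(j + 3)*(j^3 - 5*j^2 + 4*j) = (j - 4)*(j - 1)*(j + 3)*(j^2 - 4*j) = (j - 4)^2*(j - 1)*(j + 3)*(j)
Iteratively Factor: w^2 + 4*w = (w + 4)*(w)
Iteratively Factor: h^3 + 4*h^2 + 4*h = (h + 2)*(h^2 + 2*h) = h*(h + 2)*(h + 2)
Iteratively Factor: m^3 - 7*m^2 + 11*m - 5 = (m - 5)*(m^2 - 2*m + 1) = (m - 5)*(m - 1)*(m - 1)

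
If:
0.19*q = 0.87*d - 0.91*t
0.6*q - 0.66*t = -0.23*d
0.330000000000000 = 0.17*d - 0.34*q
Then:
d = -22.32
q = -12.13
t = -18.80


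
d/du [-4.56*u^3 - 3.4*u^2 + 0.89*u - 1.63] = -13.68*u^2 - 6.8*u + 0.89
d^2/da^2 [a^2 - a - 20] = 2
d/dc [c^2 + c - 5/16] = 2*c + 1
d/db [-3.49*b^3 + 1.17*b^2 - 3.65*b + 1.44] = -10.47*b^2 + 2.34*b - 3.65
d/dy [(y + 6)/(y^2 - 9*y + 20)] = (y^2 - 9*y - (y + 6)*(2*y - 9) + 20)/(y^2 - 9*y + 20)^2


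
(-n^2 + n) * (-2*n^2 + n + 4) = 2*n^4 - 3*n^3 - 3*n^2 + 4*n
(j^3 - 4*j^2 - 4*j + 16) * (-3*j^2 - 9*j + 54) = -3*j^5 + 3*j^4 + 102*j^3 - 228*j^2 - 360*j + 864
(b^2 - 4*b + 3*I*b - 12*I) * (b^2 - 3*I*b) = b^4 - 4*b^3 + 9*b^2 - 36*b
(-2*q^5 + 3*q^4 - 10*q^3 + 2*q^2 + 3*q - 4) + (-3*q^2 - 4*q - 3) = -2*q^5 + 3*q^4 - 10*q^3 - q^2 - q - 7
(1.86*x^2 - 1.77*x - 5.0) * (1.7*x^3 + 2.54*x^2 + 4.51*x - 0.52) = 3.162*x^5 + 1.7154*x^4 - 4.6072*x^3 - 21.6499*x^2 - 21.6296*x + 2.6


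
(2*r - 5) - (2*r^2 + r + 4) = -2*r^2 + r - 9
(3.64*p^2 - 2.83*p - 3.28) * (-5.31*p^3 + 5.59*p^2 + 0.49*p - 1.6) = -19.3284*p^5 + 35.3749*p^4 + 3.3807*p^3 - 25.5459*p^2 + 2.9208*p + 5.248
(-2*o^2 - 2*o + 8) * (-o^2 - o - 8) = 2*o^4 + 4*o^3 + 10*o^2 + 8*o - 64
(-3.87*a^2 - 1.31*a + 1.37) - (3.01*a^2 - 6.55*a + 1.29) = -6.88*a^2 + 5.24*a + 0.0800000000000001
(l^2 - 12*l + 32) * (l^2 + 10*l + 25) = l^4 - 2*l^3 - 63*l^2 + 20*l + 800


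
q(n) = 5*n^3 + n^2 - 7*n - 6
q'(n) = 15*n^2 + 2*n - 7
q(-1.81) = -19.70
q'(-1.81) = 38.52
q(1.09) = -5.97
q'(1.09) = 13.00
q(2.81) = 93.17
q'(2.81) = 117.06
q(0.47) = -8.55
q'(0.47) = -2.75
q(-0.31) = -3.88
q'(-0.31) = -6.18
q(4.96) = 594.00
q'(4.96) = 371.94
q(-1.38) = -7.58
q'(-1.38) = 18.81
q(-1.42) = -8.36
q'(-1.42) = 20.41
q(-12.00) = -8418.00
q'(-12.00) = 2129.00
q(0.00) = -6.00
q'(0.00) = -7.00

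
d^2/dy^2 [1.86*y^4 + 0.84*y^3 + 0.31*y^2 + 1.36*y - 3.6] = 22.32*y^2 + 5.04*y + 0.62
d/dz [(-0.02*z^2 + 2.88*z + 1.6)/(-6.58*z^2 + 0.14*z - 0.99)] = (18.9476*z^2 + 21.0956*z - 3.0752)/(43.2964*z^4 - 1.8424*z^3 + 13.048*z^2 - 0.2772*z + 0.9801)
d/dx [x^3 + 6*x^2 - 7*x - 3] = 3*x^2 + 12*x - 7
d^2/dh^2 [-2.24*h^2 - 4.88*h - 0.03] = -4.48000000000000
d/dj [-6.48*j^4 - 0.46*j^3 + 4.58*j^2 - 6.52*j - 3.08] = -25.92*j^3 - 1.38*j^2 + 9.16*j - 6.52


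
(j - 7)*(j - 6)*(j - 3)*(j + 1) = j^4 - 15*j^3 + 65*j^2 - 45*j - 126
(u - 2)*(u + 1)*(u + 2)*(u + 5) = u^4 + 6*u^3 + u^2 - 24*u - 20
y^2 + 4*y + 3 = (y + 1)*(y + 3)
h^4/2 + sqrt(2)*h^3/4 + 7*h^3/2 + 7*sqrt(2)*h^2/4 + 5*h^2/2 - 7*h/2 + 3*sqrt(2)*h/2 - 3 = (h/2 + sqrt(2)/2)*(h + 1)*(h + 6)*(h - sqrt(2)/2)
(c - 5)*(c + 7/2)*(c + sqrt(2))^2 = c^4 - 3*c^3/2 + 2*sqrt(2)*c^3 - 31*c^2/2 - 3*sqrt(2)*c^2 - 35*sqrt(2)*c - 3*c - 35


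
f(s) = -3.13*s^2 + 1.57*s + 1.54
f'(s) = 1.57 - 6.26*s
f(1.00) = -0.02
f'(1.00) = -4.69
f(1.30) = -1.71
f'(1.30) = -6.57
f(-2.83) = -27.97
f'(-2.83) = 19.29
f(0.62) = 1.31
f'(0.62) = -2.31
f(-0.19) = 1.13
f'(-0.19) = 2.76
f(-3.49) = -42.06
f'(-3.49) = 23.42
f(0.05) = 1.61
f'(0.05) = 1.26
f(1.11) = -0.57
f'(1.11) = -5.38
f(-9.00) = -266.12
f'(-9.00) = 57.91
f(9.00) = -237.86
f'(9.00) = -54.77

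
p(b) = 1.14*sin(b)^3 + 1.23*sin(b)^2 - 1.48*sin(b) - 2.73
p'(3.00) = 1.05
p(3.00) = -2.91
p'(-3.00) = 1.74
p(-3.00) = -2.50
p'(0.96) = 1.62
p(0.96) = -2.49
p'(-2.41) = 1.19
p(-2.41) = -1.53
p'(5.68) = -1.46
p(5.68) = -1.70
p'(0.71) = 1.20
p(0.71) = -2.86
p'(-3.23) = 1.23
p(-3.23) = -2.85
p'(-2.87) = 1.82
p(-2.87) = -2.27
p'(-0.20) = -1.80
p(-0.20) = -2.40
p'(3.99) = 0.93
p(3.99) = -1.41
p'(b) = 3.42*sin(b)^2*cos(b) + 2.46*sin(b)*cos(b) - 1.48*cos(b)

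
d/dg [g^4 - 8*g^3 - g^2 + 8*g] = 4*g^3 - 24*g^2 - 2*g + 8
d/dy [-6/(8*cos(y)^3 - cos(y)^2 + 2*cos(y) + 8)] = 12*(-12*cos(y)^2 + cos(y) - 1)*sin(y)/(8*cos(y)^3 - cos(y)^2 + 2*cos(y) + 8)^2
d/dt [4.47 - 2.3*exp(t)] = -2.3*exp(t)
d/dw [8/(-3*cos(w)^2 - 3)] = -32*sin(2*w)/(3*(cos(2*w) + 3)^2)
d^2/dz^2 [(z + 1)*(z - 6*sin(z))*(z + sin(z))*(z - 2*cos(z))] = 5*z^3*sin(z) + 2*z^3*cos(z) + 17*z^2*sin(z) - 20*z^2*sin(2*z) - 28*z^2*cos(z) - 12*z^2*cos(2*z) + 12*z^2 - 22*z*sin(z) - 44*z*sin(2*z) - 35*z*cos(z) + 28*z*cos(2*z) + 27*z*cos(3*z) + 6*z - 16*sin(z) - 2*sin(2*z) + 18*sin(3*z) - 7*cos(z) + 26*cos(2*z) + 27*cos(3*z) - 6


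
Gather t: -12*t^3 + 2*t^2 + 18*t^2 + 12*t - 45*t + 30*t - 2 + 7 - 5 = -12*t^3 + 20*t^2 - 3*t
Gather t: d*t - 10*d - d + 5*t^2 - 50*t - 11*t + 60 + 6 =-11*d + 5*t^2 + t*(d - 61) + 66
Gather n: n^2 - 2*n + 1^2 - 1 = n^2 - 2*n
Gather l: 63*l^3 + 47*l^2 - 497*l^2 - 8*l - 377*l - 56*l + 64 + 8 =63*l^3 - 450*l^2 - 441*l + 72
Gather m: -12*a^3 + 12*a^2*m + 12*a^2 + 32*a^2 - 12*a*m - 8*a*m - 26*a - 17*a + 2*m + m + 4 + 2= -12*a^3 + 44*a^2 - 43*a + m*(12*a^2 - 20*a + 3) + 6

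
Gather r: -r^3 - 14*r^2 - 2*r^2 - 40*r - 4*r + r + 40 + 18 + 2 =-r^3 - 16*r^2 - 43*r + 60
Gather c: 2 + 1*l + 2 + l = 2*l + 4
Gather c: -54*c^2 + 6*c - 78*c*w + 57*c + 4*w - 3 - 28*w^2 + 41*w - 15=-54*c^2 + c*(63 - 78*w) - 28*w^2 + 45*w - 18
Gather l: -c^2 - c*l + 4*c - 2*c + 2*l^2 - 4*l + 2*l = -c^2 + 2*c + 2*l^2 + l*(-c - 2)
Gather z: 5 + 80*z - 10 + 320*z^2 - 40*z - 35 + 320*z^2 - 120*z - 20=640*z^2 - 80*z - 60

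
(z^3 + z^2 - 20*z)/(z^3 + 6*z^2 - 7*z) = (z^2 + z - 20)/(z^2 + 6*z - 7)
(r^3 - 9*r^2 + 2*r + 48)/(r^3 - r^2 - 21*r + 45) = (r^2 - 6*r - 16)/(r^2 + 2*r - 15)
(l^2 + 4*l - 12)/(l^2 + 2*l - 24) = (l - 2)/(l - 4)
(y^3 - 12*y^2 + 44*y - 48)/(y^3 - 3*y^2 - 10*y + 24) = (y - 6)/(y + 3)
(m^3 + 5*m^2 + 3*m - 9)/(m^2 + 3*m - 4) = (m^2 + 6*m + 9)/(m + 4)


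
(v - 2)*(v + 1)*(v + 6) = v^3 + 5*v^2 - 8*v - 12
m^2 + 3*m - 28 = (m - 4)*(m + 7)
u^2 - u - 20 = (u - 5)*(u + 4)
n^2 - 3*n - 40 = (n - 8)*(n + 5)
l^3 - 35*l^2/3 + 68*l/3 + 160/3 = (l - 8)*(l - 5)*(l + 4/3)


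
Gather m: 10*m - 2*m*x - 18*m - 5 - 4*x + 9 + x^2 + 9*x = m*(-2*x - 8) + x^2 + 5*x + 4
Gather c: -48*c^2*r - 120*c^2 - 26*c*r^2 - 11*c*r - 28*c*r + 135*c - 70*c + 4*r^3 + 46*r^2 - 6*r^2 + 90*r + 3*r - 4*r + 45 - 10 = c^2*(-48*r - 120) + c*(-26*r^2 - 39*r + 65) + 4*r^3 + 40*r^2 + 89*r + 35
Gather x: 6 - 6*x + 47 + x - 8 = 45 - 5*x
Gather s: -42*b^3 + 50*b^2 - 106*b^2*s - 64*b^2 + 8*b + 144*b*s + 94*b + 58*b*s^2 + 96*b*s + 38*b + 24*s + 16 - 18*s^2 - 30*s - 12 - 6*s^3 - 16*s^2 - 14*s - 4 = -42*b^3 - 14*b^2 + 140*b - 6*s^3 + s^2*(58*b - 34) + s*(-106*b^2 + 240*b - 20)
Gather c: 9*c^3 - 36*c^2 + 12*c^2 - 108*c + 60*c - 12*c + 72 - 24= 9*c^3 - 24*c^2 - 60*c + 48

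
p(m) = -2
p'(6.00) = 0.00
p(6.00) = -2.00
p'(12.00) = 0.00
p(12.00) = -2.00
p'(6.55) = 0.00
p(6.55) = -2.00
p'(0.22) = 0.00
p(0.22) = -2.00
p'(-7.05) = 0.00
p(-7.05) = -2.00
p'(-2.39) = 0.00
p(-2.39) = -2.00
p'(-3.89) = 0.00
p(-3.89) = -2.00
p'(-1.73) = 0.00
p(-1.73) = -2.00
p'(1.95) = 0.00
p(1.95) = -2.00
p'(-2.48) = 0.00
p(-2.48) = -2.00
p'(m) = 0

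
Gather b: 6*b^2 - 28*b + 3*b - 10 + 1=6*b^2 - 25*b - 9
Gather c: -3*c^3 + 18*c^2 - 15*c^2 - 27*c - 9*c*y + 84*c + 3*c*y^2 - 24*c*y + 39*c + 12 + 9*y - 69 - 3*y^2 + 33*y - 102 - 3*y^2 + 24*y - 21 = -3*c^3 + 3*c^2 + c*(3*y^2 - 33*y + 96) - 6*y^2 + 66*y - 180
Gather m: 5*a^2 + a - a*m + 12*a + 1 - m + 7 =5*a^2 + 13*a + m*(-a - 1) + 8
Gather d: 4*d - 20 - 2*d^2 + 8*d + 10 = -2*d^2 + 12*d - 10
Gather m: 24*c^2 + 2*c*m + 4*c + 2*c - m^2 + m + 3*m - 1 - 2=24*c^2 + 6*c - m^2 + m*(2*c + 4) - 3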